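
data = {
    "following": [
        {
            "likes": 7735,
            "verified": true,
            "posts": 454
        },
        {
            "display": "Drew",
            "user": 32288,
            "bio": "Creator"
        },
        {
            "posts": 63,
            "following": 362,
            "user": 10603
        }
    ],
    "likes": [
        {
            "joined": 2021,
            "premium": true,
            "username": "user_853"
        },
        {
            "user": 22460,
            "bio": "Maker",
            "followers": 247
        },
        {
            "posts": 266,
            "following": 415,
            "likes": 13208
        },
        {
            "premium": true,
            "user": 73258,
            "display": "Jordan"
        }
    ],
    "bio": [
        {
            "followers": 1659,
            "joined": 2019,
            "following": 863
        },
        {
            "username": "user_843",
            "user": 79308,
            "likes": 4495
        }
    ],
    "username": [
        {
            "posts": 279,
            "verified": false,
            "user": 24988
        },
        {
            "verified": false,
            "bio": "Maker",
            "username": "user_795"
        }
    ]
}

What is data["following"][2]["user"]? 10603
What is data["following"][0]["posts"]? 454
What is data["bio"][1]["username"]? "user_843"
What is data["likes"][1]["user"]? 22460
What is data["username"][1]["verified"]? False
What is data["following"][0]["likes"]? 7735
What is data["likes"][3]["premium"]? True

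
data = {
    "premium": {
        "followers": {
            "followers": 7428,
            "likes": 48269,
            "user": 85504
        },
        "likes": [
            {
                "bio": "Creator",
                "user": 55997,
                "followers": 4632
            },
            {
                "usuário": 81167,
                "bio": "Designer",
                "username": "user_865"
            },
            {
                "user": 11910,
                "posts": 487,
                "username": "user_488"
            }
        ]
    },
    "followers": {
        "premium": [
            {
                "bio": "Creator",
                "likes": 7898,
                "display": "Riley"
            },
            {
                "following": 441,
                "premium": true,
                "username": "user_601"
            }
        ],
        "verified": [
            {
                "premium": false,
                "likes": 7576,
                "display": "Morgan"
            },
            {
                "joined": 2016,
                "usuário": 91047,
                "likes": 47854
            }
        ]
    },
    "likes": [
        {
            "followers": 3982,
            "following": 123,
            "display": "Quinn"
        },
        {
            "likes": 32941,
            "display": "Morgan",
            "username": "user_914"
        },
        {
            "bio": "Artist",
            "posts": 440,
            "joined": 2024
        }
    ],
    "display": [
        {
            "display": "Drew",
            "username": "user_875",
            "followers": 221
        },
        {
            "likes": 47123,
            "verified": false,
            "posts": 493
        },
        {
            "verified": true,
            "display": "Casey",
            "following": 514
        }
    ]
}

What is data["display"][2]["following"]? 514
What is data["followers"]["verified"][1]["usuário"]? 91047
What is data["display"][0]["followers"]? 221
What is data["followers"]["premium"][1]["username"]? "user_601"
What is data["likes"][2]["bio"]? "Artist"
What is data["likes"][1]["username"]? "user_914"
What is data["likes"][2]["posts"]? 440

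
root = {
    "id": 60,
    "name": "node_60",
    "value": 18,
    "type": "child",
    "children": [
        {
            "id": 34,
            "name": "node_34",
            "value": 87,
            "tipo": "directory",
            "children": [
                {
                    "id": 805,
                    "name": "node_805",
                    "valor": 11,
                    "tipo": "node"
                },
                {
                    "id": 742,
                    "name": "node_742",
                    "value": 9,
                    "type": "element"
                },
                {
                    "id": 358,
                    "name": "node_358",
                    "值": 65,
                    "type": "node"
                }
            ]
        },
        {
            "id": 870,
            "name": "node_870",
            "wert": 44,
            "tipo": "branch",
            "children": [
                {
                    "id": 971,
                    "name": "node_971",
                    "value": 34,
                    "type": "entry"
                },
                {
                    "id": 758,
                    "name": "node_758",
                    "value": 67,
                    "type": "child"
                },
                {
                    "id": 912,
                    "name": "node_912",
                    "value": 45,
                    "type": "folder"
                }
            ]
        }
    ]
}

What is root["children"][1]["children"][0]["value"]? 34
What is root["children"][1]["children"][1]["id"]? 758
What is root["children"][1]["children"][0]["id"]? 971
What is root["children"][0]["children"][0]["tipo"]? "node"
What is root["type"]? "child"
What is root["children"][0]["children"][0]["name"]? "node_805"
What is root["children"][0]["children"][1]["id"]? 742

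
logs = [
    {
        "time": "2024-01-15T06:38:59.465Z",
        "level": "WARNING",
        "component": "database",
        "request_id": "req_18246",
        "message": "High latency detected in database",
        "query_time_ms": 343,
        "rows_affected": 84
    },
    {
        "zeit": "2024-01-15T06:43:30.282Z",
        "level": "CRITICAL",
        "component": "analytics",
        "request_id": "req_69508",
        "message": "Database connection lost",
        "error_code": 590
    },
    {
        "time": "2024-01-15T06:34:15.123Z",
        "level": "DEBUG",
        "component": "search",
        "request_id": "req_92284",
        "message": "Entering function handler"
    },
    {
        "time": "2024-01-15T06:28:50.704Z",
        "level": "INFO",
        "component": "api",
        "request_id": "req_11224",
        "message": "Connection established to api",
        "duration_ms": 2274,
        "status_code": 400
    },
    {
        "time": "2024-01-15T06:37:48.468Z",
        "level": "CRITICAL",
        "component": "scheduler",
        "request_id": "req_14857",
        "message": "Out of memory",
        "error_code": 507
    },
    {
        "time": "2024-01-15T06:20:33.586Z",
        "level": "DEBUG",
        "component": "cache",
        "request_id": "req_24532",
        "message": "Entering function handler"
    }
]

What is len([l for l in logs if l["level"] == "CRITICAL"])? 2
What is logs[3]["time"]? "2024-01-15T06:28:50.704Z"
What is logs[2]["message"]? "Entering function handler"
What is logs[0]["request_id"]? "req_18246"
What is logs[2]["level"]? "DEBUG"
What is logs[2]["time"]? "2024-01-15T06:34:15.123Z"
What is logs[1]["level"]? "CRITICAL"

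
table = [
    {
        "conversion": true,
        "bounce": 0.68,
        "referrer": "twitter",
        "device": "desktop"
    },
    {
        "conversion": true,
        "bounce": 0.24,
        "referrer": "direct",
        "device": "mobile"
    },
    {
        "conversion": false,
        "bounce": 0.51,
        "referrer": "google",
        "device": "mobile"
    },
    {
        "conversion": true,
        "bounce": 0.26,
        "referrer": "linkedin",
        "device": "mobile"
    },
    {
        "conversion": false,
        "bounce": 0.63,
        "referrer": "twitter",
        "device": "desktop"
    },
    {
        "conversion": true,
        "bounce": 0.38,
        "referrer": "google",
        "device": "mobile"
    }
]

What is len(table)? 6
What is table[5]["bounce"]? 0.38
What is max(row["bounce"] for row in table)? 0.68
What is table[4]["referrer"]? "twitter"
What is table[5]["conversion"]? True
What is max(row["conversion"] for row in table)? True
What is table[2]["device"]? "mobile"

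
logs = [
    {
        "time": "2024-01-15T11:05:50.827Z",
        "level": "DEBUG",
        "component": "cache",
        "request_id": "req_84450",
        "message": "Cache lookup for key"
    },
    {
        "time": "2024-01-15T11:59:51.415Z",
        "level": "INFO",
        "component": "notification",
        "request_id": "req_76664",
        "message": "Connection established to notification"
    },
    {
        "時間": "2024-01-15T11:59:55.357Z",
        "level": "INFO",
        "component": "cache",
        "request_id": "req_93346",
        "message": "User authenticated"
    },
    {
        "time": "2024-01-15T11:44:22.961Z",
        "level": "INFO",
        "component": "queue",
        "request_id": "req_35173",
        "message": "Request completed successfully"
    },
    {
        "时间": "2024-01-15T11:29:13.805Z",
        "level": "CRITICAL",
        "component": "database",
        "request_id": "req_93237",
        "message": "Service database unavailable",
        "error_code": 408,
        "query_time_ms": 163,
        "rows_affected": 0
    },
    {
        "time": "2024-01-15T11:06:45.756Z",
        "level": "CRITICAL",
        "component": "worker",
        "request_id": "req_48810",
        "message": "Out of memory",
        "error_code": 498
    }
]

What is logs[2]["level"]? "INFO"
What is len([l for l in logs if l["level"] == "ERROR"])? 0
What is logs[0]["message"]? "Cache lookup for key"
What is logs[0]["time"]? "2024-01-15T11:05:50.827Z"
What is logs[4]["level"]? "CRITICAL"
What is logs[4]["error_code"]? 408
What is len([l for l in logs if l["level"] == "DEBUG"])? 1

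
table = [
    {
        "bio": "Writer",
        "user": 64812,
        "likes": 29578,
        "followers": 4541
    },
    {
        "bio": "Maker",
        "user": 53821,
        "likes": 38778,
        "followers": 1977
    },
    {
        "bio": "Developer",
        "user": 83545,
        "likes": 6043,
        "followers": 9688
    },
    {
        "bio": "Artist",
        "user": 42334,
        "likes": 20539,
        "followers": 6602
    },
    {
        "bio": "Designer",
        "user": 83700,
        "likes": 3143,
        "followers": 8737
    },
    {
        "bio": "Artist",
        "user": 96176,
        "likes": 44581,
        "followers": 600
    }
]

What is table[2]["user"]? 83545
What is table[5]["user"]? 96176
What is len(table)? 6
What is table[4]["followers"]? 8737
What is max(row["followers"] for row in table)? 9688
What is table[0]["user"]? 64812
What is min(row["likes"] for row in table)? 3143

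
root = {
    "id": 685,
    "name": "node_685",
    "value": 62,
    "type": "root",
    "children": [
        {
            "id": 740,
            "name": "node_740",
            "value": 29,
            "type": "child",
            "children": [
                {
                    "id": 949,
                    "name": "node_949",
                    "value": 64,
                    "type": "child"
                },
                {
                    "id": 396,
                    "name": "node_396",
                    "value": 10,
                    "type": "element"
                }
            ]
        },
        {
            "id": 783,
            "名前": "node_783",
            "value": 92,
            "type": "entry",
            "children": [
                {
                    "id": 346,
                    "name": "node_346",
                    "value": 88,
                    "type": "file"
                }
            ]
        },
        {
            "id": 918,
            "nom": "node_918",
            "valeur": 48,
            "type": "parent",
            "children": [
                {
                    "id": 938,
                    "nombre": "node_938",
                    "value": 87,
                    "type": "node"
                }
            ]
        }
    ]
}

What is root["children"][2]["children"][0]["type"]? "node"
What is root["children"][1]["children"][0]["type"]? "file"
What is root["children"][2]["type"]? "parent"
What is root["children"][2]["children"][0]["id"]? 938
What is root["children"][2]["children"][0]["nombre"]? "node_938"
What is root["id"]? 685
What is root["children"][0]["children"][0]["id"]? 949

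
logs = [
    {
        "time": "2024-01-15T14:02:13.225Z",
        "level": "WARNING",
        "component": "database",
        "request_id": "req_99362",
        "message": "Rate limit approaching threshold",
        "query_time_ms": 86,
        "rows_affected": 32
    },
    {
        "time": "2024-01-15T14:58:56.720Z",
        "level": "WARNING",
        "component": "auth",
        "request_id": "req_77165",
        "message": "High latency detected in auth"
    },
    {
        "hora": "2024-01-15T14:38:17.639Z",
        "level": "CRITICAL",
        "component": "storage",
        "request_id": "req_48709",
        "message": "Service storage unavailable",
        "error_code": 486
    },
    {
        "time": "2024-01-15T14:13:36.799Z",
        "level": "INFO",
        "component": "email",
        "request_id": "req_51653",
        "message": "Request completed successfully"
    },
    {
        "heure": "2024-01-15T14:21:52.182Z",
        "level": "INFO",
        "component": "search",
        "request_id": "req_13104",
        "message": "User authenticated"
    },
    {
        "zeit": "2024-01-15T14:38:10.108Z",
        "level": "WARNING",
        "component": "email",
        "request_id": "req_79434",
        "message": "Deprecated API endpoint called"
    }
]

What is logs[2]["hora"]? "2024-01-15T14:38:17.639Z"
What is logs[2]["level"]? "CRITICAL"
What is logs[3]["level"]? "INFO"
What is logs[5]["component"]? "email"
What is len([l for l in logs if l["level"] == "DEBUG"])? 0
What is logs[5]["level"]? "WARNING"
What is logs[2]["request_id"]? "req_48709"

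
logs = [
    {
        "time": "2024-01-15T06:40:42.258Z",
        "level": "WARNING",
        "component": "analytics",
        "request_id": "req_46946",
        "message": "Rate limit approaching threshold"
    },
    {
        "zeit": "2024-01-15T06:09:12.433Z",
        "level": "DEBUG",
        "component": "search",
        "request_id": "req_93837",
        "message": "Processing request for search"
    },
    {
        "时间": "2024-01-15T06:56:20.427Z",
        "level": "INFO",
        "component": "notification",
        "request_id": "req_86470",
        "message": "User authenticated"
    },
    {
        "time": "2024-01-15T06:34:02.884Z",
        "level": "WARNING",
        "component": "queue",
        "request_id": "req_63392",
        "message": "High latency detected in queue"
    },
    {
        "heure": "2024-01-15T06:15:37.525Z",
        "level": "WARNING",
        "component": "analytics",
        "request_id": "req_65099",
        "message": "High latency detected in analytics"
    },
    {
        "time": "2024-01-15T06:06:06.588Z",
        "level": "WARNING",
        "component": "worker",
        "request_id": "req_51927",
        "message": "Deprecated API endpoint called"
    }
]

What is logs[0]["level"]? "WARNING"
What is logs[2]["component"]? "notification"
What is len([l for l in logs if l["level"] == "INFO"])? 1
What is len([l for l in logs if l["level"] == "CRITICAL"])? 0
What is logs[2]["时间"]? "2024-01-15T06:56:20.427Z"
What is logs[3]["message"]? "High latency detected in queue"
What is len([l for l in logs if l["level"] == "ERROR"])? 0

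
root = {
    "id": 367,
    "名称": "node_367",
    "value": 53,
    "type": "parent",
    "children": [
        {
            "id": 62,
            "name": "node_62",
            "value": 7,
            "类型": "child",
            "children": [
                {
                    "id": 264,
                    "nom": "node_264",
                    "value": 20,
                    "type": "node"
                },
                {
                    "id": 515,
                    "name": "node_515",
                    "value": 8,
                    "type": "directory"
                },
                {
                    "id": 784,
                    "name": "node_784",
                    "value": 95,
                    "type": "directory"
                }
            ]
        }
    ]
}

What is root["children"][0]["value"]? 7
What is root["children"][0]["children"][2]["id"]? 784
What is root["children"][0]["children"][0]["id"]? 264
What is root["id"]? 367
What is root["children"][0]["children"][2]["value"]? 95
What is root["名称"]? "node_367"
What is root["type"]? "parent"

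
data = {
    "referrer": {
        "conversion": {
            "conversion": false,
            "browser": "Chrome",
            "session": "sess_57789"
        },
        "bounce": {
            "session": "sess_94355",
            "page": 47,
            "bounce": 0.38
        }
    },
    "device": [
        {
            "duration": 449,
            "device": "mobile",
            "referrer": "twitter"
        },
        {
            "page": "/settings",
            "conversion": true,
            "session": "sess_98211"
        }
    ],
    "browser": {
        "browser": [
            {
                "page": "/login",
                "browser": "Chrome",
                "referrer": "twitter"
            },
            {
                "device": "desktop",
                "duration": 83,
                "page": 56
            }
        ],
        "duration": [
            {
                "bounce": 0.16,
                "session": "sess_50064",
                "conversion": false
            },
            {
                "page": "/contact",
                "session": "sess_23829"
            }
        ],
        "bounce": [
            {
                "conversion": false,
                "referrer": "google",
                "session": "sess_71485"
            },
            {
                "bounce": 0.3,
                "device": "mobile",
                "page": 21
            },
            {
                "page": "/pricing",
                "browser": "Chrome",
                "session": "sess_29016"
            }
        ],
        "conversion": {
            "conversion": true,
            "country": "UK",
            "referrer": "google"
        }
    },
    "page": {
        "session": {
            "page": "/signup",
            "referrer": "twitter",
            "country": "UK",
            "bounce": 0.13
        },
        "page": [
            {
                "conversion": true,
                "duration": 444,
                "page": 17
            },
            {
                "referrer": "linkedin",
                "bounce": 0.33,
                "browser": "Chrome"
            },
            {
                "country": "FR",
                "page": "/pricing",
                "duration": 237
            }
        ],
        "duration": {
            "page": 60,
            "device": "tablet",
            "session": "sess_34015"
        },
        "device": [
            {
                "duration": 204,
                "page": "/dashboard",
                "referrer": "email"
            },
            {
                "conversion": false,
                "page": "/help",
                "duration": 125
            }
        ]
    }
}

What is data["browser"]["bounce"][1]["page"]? 21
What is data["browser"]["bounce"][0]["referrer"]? "google"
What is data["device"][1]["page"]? "/settings"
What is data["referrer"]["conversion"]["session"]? "sess_57789"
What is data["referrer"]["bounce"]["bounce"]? 0.38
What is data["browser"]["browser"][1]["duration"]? 83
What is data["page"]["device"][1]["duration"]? 125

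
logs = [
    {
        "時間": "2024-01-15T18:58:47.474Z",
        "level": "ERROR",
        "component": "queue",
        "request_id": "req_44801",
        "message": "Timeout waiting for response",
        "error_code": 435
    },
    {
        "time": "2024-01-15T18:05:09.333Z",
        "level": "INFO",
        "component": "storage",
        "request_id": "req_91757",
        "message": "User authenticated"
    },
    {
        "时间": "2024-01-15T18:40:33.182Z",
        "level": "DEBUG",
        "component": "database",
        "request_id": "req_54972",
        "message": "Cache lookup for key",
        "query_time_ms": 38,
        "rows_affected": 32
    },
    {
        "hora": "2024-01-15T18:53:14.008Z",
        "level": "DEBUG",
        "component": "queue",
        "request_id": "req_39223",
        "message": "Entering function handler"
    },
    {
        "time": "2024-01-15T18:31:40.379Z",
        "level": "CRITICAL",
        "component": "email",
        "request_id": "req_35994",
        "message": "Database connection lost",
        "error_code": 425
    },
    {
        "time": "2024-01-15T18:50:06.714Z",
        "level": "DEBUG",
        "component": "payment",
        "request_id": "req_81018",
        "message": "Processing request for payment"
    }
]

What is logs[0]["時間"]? "2024-01-15T18:58:47.474Z"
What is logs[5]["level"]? "DEBUG"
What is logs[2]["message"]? "Cache lookup for key"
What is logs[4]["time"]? "2024-01-15T18:31:40.379Z"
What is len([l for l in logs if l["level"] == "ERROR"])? 1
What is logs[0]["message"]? "Timeout waiting for response"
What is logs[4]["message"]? "Database connection lost"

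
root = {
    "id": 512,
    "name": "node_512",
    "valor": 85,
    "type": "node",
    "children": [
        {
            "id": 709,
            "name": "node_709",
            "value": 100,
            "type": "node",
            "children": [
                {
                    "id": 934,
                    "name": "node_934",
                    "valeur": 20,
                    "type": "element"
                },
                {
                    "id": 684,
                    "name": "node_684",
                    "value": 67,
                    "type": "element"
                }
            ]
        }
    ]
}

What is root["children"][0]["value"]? 100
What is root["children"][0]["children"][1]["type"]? "element"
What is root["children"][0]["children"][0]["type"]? "element"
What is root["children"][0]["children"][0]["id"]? 934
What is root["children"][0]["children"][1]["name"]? "node_684"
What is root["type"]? "node"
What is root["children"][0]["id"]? 709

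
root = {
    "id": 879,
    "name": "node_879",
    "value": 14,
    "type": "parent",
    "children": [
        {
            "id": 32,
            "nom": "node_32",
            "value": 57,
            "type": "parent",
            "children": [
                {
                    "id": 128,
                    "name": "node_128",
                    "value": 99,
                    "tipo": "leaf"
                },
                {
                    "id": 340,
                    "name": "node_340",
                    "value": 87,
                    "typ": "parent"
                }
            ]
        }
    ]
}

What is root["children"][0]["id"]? 32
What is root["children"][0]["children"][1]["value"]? 87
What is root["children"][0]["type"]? "parent"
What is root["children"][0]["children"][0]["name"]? "node_128"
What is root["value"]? 14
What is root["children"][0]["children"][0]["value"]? 99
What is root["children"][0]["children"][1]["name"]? "node_340"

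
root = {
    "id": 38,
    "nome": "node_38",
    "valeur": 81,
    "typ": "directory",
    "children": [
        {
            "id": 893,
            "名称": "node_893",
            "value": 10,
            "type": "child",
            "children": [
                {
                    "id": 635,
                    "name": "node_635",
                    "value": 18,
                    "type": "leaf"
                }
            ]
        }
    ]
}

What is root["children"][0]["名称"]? "node_893"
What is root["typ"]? "directory"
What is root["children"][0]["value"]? 10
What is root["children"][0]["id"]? 893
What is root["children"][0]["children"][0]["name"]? "node_635"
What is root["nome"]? "node_38"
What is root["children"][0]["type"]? "child"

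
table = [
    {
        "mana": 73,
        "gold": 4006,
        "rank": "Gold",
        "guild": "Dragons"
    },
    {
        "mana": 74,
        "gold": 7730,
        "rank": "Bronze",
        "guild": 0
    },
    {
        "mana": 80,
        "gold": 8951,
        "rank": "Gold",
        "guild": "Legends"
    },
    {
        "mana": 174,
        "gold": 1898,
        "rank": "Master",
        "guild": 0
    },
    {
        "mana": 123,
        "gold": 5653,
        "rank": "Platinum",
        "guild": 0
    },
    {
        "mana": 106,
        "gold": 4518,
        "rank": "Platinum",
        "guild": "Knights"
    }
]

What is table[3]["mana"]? 174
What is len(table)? 6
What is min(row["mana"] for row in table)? 73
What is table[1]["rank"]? "Bronze"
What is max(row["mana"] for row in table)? 174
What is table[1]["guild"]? 0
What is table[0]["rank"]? "Gold"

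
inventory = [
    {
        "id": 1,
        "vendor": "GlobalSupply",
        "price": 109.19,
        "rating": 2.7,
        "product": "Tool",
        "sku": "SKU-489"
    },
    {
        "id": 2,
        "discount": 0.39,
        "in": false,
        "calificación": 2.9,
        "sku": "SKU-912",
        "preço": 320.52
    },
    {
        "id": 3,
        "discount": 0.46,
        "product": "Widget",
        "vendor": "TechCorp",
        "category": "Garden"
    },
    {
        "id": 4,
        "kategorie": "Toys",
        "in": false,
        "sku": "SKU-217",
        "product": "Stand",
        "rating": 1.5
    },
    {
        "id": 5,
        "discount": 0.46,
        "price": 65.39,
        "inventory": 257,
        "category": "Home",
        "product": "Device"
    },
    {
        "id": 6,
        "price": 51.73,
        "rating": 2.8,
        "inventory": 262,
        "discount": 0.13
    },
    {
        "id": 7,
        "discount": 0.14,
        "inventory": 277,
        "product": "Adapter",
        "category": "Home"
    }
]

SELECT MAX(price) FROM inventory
109.19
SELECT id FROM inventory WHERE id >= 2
[2, 3, 4, 5, 6, 7]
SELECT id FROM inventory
[1, 2, 3, 4, 5, 6, 7]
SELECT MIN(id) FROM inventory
1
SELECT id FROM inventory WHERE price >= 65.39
[1, 5]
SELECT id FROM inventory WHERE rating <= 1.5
[4]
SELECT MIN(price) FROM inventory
51.73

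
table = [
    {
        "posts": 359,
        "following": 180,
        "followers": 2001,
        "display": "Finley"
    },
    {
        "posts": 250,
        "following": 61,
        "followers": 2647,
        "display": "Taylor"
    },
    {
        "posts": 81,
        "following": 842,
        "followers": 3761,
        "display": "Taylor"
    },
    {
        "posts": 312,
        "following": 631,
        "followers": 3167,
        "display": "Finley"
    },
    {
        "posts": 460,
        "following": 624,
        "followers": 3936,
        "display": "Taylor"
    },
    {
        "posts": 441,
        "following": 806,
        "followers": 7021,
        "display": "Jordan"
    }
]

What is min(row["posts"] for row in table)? 81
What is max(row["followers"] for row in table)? 7021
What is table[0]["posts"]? 359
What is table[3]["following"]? 631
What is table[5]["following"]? 806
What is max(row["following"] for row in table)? 842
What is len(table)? 6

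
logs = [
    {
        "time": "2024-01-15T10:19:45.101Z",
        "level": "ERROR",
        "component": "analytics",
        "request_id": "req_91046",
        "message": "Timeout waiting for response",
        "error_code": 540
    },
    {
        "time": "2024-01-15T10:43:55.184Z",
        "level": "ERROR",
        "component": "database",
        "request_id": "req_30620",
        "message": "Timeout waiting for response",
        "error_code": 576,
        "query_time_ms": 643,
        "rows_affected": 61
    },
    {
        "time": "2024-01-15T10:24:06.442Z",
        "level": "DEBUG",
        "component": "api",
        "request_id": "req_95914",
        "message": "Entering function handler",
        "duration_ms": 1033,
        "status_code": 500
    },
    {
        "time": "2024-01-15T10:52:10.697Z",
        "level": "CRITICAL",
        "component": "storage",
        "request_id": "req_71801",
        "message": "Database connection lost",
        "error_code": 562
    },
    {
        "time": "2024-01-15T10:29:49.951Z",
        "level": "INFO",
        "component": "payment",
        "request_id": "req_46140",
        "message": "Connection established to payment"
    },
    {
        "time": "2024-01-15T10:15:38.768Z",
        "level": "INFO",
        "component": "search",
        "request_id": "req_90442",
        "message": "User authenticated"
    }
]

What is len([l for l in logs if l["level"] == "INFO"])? 2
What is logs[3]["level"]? "CRITICAL"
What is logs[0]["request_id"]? "req_91046"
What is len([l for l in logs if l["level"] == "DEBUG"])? 1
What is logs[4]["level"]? "INFO"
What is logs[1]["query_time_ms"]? 643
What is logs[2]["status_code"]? 500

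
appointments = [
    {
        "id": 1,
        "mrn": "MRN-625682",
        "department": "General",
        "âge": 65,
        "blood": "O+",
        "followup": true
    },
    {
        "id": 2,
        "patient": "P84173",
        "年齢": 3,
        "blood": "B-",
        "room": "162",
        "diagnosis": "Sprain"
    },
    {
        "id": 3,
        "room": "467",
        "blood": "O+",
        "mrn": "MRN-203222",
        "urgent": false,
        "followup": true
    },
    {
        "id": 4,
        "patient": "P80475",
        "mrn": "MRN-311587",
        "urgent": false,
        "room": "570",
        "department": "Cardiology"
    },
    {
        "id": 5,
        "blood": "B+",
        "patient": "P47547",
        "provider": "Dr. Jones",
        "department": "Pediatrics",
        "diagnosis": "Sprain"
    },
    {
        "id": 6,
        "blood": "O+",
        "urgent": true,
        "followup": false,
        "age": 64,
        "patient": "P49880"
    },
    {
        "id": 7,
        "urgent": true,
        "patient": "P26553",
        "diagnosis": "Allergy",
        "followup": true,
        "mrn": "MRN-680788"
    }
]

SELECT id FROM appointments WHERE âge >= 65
[1]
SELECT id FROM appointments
[1, 2, 3, 4, 5, 6, 7]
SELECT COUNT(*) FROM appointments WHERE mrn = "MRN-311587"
1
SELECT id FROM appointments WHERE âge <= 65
[1]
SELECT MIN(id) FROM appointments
1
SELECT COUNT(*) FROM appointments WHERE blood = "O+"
3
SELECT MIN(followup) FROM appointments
False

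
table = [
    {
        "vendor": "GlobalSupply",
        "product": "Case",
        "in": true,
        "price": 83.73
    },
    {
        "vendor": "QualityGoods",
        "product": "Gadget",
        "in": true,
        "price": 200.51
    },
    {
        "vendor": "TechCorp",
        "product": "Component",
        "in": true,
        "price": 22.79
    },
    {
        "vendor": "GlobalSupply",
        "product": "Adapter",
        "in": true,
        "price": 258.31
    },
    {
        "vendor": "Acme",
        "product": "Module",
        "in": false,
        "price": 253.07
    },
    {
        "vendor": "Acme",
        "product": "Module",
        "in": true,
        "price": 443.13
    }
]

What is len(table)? 6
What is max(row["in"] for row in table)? True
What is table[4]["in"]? False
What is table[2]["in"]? True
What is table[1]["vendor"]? "QualityGoods"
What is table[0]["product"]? "Case"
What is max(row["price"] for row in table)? 443.13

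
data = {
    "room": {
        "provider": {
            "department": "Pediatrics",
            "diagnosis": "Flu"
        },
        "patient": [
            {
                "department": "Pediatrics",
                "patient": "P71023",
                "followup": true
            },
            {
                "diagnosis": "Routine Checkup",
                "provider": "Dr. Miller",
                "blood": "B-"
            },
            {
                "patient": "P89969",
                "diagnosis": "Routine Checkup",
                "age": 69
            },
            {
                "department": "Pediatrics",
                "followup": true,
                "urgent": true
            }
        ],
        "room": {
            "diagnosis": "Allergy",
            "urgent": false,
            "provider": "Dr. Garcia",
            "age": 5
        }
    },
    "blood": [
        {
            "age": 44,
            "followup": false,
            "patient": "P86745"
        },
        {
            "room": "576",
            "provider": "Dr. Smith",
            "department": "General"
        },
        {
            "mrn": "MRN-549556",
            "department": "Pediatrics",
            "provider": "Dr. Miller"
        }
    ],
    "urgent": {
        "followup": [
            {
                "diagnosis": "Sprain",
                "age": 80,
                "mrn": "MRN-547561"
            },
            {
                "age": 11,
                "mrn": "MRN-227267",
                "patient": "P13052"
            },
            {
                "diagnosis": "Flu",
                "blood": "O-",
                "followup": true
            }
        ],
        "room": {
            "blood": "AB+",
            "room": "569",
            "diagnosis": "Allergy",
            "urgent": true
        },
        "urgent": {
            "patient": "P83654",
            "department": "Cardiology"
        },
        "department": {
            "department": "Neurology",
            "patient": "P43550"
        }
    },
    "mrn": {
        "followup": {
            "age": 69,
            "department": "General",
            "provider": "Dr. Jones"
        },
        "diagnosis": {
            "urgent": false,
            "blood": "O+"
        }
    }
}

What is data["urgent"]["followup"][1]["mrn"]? "MRN-227267"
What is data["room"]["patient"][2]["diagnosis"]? "Routine Checkup"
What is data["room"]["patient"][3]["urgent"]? True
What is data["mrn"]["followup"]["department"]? "General"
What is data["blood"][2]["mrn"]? "MRN-549556"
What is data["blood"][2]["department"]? "Pediatrics"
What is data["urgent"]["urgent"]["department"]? "Cardiology"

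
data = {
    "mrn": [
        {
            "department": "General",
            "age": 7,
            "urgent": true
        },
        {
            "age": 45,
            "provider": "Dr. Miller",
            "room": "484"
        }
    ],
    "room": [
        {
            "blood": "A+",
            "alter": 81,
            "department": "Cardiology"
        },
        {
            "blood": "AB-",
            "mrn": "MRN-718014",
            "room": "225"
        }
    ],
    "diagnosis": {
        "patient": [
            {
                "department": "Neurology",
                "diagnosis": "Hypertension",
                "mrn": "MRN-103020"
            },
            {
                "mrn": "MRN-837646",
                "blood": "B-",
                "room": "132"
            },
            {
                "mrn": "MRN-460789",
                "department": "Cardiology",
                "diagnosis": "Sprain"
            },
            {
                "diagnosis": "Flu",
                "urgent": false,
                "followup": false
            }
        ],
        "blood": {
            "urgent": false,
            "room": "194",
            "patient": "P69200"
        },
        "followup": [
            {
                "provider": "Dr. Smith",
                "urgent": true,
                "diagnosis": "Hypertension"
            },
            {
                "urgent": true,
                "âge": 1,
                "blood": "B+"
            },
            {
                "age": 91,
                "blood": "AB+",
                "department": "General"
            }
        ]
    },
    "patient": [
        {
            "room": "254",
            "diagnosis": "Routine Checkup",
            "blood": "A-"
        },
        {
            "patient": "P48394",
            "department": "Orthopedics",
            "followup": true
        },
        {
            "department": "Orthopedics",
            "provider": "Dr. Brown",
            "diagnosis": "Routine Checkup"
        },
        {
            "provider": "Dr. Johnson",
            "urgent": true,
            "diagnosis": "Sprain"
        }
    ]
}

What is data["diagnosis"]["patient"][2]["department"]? "Cardiology"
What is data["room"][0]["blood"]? "A+"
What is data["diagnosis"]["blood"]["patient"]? "P69200"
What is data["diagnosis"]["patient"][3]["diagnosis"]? "Flu"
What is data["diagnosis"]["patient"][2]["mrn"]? "MRN-460789"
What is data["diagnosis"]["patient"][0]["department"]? "Neurology"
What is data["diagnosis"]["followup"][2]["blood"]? "AB+"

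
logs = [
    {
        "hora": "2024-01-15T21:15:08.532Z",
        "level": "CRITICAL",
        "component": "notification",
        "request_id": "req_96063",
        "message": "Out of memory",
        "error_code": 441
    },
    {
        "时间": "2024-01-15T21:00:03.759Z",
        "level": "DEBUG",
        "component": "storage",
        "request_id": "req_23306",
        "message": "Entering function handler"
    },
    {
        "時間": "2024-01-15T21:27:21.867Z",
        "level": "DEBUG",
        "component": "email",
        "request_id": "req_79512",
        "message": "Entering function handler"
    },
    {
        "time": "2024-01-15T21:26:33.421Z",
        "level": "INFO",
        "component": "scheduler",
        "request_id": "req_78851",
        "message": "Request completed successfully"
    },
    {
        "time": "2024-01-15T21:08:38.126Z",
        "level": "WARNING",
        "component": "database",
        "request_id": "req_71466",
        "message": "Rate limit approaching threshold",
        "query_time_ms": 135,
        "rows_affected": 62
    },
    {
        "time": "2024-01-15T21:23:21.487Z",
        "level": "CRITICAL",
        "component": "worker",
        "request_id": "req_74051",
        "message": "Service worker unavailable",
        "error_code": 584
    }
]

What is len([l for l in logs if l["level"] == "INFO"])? 1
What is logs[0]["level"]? "CRITICAL"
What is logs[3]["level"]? "INFO"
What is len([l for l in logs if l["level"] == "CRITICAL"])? 2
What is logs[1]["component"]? "storage"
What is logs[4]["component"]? "database"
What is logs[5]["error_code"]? 584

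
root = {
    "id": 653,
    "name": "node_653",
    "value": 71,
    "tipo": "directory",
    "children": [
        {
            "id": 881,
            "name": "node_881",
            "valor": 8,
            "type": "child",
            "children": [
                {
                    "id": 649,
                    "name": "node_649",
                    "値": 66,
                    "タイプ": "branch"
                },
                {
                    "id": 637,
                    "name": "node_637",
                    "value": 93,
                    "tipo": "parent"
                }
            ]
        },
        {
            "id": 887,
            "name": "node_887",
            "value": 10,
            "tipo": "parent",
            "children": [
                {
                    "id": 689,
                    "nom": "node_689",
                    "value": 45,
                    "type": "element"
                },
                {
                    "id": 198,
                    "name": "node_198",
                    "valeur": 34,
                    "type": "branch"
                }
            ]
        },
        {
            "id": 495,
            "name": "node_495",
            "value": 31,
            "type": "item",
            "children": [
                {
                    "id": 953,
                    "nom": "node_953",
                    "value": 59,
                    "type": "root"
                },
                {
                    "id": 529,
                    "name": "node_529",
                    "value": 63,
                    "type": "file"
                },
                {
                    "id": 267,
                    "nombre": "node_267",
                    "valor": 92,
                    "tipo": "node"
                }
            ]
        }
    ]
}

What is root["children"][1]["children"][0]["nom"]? "node_689"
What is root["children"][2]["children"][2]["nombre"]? "node_267"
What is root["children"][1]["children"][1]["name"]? "node_198"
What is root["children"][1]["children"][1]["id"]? 198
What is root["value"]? 71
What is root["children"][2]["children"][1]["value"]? 63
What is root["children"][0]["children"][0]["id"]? 649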